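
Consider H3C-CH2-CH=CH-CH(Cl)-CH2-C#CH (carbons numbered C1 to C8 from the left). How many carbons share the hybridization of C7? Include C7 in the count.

C7 is sp (two π bonds).
C1: sp3
C2: sp3
C3: sp2
C4: sp2
C5: sp3
C6: sp3
C7: sp ✓
C8: sp ✓
2 carbons are sp.

2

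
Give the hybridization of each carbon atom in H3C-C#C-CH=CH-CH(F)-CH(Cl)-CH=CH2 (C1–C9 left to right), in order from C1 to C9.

C1 sp3, C2 sp, C3 sp, C4 sp2, C5 sp2, C6 sp3, C7 sp3, C8 sp2, C9 sp2

C1: 4 σ bonds — 4 electron domains, sp3.
C2: 2 σ bonds, plus two π bonds — 2 electron domains, sp.
C3 (2 σ bonds, plus two π bonds) has steric number 2: sp.
C4 has 3 σ bonds, plus one π bond: steric number 3 → sp2.
C5 is sp2: 3 σ bonds, plus one π bond, 3 electron-density regions.
C6 carries 4 σ bonds, giving a steric number of 4, so it is sp3.
C7 has 4 σ bonds: steric number 4 → sp3.
C8 — 3 σ bonds, plus one π bond. Steric number 3, so sp2.
C9 is sp2: 3 σ bonds, plus one π bond, 3 electron-density regions.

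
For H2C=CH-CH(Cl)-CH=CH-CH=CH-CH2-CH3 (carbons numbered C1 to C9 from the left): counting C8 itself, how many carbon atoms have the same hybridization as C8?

C8 is sp3 (only σ bonds).
C1: sp2
C2: sp2
C3: sp3 ✓
C4: sp2
C5: sp2
C6: sp2
C7: sp2
C8: sp3 ✓
C9: sp3 ✓
3 carbons are sp3.

3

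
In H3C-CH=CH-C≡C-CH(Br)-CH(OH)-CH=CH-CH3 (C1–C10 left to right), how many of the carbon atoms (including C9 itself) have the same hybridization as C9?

4

C9 is sp2 (one π bond).
C1: sp3
C2: sp2 ✓
C3: sp2 ✓
C4: sp
C5: sp
C6: sp3
C7: sp3
C8: sp2 ✓
C9: sp2 ✓
C10: sp3
4 carbons are sp2.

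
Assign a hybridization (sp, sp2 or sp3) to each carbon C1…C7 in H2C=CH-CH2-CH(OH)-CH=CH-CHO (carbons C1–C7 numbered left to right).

C1 sp2, C2 sp2, C3 sp3, C4 sp3, C5 sp2, C6 sp2, C7 sp2

C1 carries 3 σ bonds, plus one π bond, giving a steric number of 3, so it is sp2.
C2 (3 σ bonds, plus one π bond) has steric number 3: sp2.
C3: 4 σ bonds — 4 electron domains, sp3.
C4 has 4 σ bonds: steric number 4 → sp3.
C5: 3 σ bonds, plus one π bond — 3 electron domains, sp2.
C6 — 3 σ bonds, plus one π bond. Steric number 3, so sp2.
C7: 3 σ bonds, plus one π bond; 3 regions of electron density → sp2.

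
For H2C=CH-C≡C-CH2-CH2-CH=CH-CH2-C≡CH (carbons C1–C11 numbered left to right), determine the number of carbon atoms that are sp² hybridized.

C1: sp2 ✓
C2: sp2 ✓
C3: sp
C4: sp
C5: sp3
C6: sp3
C7: sp2 ✓
C8: sp2 ✓
C9: sp3
C10: sp
C11: sp
C1, C2, C7, C8 → 4 sp2 carbons.

4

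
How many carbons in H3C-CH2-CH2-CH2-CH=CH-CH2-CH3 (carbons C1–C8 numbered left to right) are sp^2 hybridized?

C1: sp3
C2: sp3
C3: sp3
C4: sp3
C5: sp2 ✓
C6: sp2 ✓
C7: sp3
C8: sp3
C5, C6 → 2 sp2 carbons.

2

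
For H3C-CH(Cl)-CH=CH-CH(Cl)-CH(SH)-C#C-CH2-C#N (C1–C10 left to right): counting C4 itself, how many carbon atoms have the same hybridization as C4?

2

C4 is sp2 (one π bond).
C1: sp3
C2: sp3
C3: sp2 ✓
C4: sp2 ✓
C5: sp3
C6: sp3
C7: sp
C8: sp
C9: sp3
C10: sp
2 carbons are sp2.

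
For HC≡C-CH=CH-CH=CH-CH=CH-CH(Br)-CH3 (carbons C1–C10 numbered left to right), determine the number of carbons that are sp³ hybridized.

C1: sp
C2: sp
C3: sp2
C4: sp2
C5: sp2
C6: sp2
C7: sp2
C8: sp2
C9: sp3 ✓
C10: sp3 ✓
C9, C10 → 2 sp3 carbons.

2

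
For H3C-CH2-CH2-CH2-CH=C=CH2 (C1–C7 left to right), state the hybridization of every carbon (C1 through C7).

C1: 4 σ bonds; 4 regions of electron density → sp3.
C2: 4 σ bonds; 4 regions of electron density → sp3.
C3 has 4 σ bonds: steric number 4 → sp3.
C4: 4 σ bonds; 4 regions of electron density → sp3.
C5 — 3 σ bonds, plus one π bond. Steric number 3, so sp2.
C6 carries 2 σ bonds, plus two π bonds, giving a steric number of 2, so it is sp.
C7 is sp2: 3 σ bonds, plus one π bond, 3 electron-density regions.

C1 sp3, C2 sp3, C3 sp3, C4 sp3, C5 sp2, C6 sp, C7 sp2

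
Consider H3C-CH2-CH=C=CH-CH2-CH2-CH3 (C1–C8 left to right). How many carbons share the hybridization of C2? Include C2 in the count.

C2 is sp3 (only σ bonds).
C1: sp3 ✓
C2: sp3 ✓
C3: sp2
C4: sp
C5: sp2
C6: sp3 ✓
C7: sp3 ✓
C8: sp3 ✓
5 carbons are sp3.

5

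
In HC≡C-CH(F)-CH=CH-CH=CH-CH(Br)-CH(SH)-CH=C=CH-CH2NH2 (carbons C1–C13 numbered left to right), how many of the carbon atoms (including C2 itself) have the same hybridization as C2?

C2 is sp (two π bonds).
C1: sp ✓
C2: sp ✓
C3: sp3
C4: sp2
C5: sp2
C6: sp2
C7: sp2
C8: sp3
C9: sp3
C10: sp2
C11: sp ✓
C12: sp2
C13: sp3
3 carbons are sp.

3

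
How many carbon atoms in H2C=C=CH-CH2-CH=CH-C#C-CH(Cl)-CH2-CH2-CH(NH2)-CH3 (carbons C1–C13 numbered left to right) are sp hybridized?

3

C1: sp2
C2: sp ✓
C3: sp2
C4: sp3
C5: sp2
C6: sp2
C7: sp ✓
C8: sp ✓
C9: sp3
C10: sp3
C11: sp3
C12: sp3
C13: sp3
C2, C7, C8 → 3 sp carbons.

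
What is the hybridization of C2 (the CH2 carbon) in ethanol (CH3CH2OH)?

C2 (the CH2 carbon) carries 4 σ bonds, giving a steric number of 4, so it is sp3.

sp^3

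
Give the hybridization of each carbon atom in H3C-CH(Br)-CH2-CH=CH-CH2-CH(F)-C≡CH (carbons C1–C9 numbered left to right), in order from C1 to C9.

C1 — 4 σ bonds. Steric number 4, so sp3.
C2: 4 σ bonds; 4 regions of electron density → sp3.
C3 carries 4 σ bonds, giving a steric number of 4, so it is sp3.
C4 carries 3 σ bonds, plus one π bond, giving a steric number of 3, so it is sp2.
C5 carries 3 σ bonds, plus one π bond, giving a steric number of 3, so it is sp2.
C6: 4 σ bonds; 4 regions of electron density → sp3.
C7 is sp3: 4 σ bonds, 4 electron-density regions.
C8 — 2 σ bonds, plus two π bonds. Steric number 2, so sp.
C9: 2 σ bonds, plus two π bonds; 2 regions of electron density → sp.

C1 sp3, C2 sp3, C3 sp3, C4 sp2, C5 sp2, C6 sp3, C7 sp3, C8 sp, C9 sp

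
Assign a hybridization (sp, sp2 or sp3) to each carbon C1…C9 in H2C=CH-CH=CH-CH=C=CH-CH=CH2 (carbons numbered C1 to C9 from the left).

C1 sp2, C2 sp2, C3 sp2, C4 sp2, C5 sp2, C6 sp, C7 sp2, C8 sp2, C9 sp2

C1 has 3 σ bonds, plus one π bond: steric number 3 → sp2.
C2 is sp2: 3 σ bonds, plus one π bond, 3 electron-density regions.
C3: 3 σ bonds, plus one π bond — 3 electron domains, sp2.
C4: 3 σ bonds, plus one π bond; 3 regions of electron density → sp2.
C5 — 3 σ bonds, plus one π bond. Steric number 3, so sp2.
C6 carries 2 σ bonds, plus two π bonds, giving a steric number of 2, so it is sp.
C7: 3 σ bonds, plus one π bond; 3 regions of electron density → sp2.
C8 carries 3 σ bonds, plus one π bond, giving a steric number of 3, so it is sp2.
C9: 3 σ bonds, plus one π bond; 3 regions of electron density → sp2.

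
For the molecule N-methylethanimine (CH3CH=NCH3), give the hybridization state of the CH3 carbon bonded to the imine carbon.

The CH3 carbon bonded to the imine carbon — 4 σ bonds. Steric number 4, so sp3.

sp3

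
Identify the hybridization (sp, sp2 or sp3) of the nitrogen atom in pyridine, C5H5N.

sp2

N has two σ bonds and one lone pair in the ring plane (steric number 3 → sp2); its p orbital contributes one electron to the aromatic π system via the C=N double bond.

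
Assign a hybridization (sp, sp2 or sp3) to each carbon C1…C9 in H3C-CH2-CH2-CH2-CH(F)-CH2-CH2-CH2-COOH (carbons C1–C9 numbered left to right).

C1 carries 4 σ bonds, giving a steric number of 4, so it is sp3.
C2 (4 σ bonds) has steric number 4: sp3.
C3 carries 4 σ bonds, giving a steric number of 4, so it is sp3.
C4 is sp3: 4 σ bonds, 4 electron-density regions.
C5: 4 σ bonds; 4 regions of electron density → sp3.
C6 has 4 σ bonds: steric number 4 → sp3.
C7 is sp3: 4 σ bonds, 4 electron-density regions.
C8 — 4 σ bonds. Steric number 4, so sp3.
C9 is sp2: 3 σ bonds, plus one π bond, 3 electron-density regions.

C1 sp3, C2 sp3, C3 sp3, C4 sp3, C5 sp3, C6 sp3, C7 sp3, C8 sp3, C9 sp2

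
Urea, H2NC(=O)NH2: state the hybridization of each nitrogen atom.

Both N lone pairs are conjugated with the C=O; planar sp2.

sp²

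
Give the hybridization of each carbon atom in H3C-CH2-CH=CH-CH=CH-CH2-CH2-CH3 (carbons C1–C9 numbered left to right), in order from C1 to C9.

C1 (4 σ bonds) has steric number 4: sp3.
C2: 4 σ bonds — 4 electron domains, sp3.
C3 — 3 σ bonds, plus one π bond. Steric number 3, so sp2.
C4 — 3 σ bonds, plus one π bond. Steric number 3, so sp2.
C5 has 3 σ bonds, plus one π bond: steric number 3 → sp2.
C6 has 3 σ bonds, plus one π bond: steric number 3 → sp2.
C7: 4 σ bonds; 4 regions of electron density → sp3.
C8 is sp3: 4 σ bonds, 4 electron-density regions.
C9 carries 4 σ bonds, giving a steric number of 4, so it is sp3.

C1 sp3, C2 sp3, C3 sp2, C4 sp2, C5 sp2, C6 sp2, C7 sp3, C8 sp3, C9 sp3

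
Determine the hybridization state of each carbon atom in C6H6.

sp2

Every ring carbon has three σ bonds and contributes one p electron to the aromatic π system.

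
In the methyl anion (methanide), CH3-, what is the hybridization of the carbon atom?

sp³

Three σ bonds + one lone pair = steric number 4 → sp3, pyramidal.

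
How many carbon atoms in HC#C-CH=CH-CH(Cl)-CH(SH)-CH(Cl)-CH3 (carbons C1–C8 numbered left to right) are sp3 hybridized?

4

C1: sp
C2: sp
C3: sp2
C4: sp2
C5: sp3 ✓
C6: sp3 ✓
C7: sp3 ✓
C8: sp3 ✓
C5, C6, C7, C8 → 4 sp3 carbons.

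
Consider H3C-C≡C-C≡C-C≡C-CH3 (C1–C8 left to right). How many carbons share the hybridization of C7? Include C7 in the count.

C7 is sp (two π bonds).
C1: sp3
C2: sp ✓
C3: sp ✓
C4: sp ✓
C5: sp ✓
C6: sp ✓
C7: sp ✓
C8: sp3
6 carbons are sp.

6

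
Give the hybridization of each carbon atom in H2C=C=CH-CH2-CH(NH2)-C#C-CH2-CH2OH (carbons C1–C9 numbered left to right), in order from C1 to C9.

C1 sp2, C2 sp, C3 sp2, C4 sp3, C5 sp3, C6 sp, C7 sp, C8 sp3, C9 sp3

C1 is sp2: 3 σ bonds, plus one π bond, 3 electron-density regions.
C2 is sp: 2 σ bonds, plus two π bonds, 2 electron-density regions.
C3 carries 3 σ bonds, plus one π bond, giving a steric number of 3, so it is sp2.
C4: 4 σ bonds — 4 electron domains, sp3.
C5 (4 σ bonds) has steric number 4: sp3.
C6 (2 σ bonds, plus two π bonds) has steric number 2: sp.
C7 is sp: 2 σ bonds, plus two π bonds, 2 electron-density regions.
C8 is sp3: 4 σ bonds, 4 electron-density regions.
C9 (4 σ bonds) has steric number 4: sp3.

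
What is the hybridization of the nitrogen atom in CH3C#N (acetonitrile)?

sp

N has one σ bond and one lone pair: steric number 2 → sp.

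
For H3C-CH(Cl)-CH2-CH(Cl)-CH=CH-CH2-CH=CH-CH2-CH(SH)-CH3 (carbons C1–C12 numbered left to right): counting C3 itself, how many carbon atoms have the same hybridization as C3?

C3 is sp3 (only σ bonds).
C1: sp3 ✓
C2: sp3 ✓
C3: sp3 ✓
C4: sp3 ✓
C5: sp2
C6: sp2
C7: sp3 ✓
C8: sp2
C9: sp2
C10: sp3 ✓
C11: sp3 ✓
C12: sp3 ✓
8 carbons are sp3.

8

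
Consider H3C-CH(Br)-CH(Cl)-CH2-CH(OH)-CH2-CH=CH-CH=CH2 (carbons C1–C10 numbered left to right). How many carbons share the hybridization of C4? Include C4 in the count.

C4 is sp3 (only σ bonds).
C1: sp3 ✓
C2: sp3 ✓
C3: sp3 ✓
C4: sp3 ✓
C5: sp3 ✓
C6: sp3 ✓
C7: sp2
C8: sp2
C9: sp2
C10: sp2
6 carbons are sp3.

6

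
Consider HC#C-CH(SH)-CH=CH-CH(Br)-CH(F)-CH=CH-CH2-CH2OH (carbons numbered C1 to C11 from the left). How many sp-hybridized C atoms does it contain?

C1: sp ✓
C2: sp ✓
C3: sp3
C4: sp2
C5: sp2
C6: sp3
C7: sp3
C8: sp2
C9: sp2
C10: sp3
C11: sp3
C1, C2 → 2 sp carbons.

2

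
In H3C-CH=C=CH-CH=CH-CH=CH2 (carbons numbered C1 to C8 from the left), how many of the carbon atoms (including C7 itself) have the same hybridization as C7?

6

C7 is sp2 (one π bond).
C1: sp3
C2: sp2 ✓
C3: sp
C4: sp2 ✓
C5: sp2 ✓
C6: sp2 ✓
C7: sp2 ✓
C8: sp2 ✓
6 carbons are sp2.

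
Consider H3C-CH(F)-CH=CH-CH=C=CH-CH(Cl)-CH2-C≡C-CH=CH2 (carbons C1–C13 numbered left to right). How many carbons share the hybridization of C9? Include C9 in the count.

C9 is sp3 (only σ bonds).
C1: sp3 ✓
C2: sp3 ✓
C3: sp2
C4: sp2
C5: sp2
C6: sp
C7: sp2
C8: sp3 ✓
C9: sp3 ✓
C10: sp
C11: sp
C12: sp2
C13: sp2
4 carbons are sp3.

4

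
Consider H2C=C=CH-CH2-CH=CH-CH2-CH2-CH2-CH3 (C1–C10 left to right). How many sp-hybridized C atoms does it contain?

1

C1: sp2
C2: sp ✓
C3: sp2
C4: sp3
C5: sp2
C6: sp2
C7: sp3
C8: sp3
C9: sp3
C10: sp3
C2 → 1 sp carbon.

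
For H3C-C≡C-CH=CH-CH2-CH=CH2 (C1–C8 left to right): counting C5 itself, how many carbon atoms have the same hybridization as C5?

4

C5 is sp2 (one π bond).
C1: sp3
C2: sp
C3: sp
C4: sp2 ✓
C5: sp2 ✓
C6: sp3
C7: sp2 ✓
C8: sp2 ✓
4 carbons are sp2.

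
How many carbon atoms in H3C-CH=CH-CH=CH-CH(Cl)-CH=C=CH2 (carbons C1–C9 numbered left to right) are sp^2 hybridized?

C1: sp3
C2: sp2 ✓
C3: sp2 ✓
C4: sp2 ✓
C5: sp2 ✓
C6: sp3
C7: sp2 ✓
C8: sp
C9: sp2 ✓
C2, C3, C4, C5, C7, C9 → 6 sp2 carbons.

6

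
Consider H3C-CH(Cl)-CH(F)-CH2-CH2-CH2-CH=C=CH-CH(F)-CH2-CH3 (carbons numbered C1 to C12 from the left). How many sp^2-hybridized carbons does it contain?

2

C1: sp3
C2: sp3
C3: sp3
C4: sp3
C5: sp3
C6: sp3
C7: sp2 ✓
C8: sp
C9: sp2 ✓
C10: sp3
C11: sp3
C12: sp3
C7, C9 → 2 sp2 carbons.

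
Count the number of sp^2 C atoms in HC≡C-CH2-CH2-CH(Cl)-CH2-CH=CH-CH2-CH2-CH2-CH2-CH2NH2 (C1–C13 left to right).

2

C1: sp
C2: sp
C3: sp3
C4: sp3
C5: sp3
C6: sp3
C7: sp2 ✓
C8: sp2 ✓
C9: sp3
C10: sp3
C11: sp3
C12: sp3
C13: sp3
C7, C8 → 2 sp2 carbons.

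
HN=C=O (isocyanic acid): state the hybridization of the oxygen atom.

The oxygen atom carries 1 σ bond and 2 lone pairs, plus one π bond, giving a steric number of 3, so it is sp2.

sp^2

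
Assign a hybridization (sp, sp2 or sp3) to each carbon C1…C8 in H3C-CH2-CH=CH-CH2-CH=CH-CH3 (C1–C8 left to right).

C1 (4 σ bonds) has steric number 4: sp3.
C2: 4 σ bonds — 4 electron domains, sp3.
C3 — 3 σ bonds, plus one π bond. Steric number 3, so sp2.
C4: 3 σ bonds, plus one π bond — 3 electron domains, sp2.
C5 is sp3: 4 σ bonds, 4 electron-density regions.
C6 (3 σ bonds, plus one π bond) has steric number 3: sp2.
C7 — 3 σ bonds, plus one π bond. Steric number 3, so sp2.
C8 carries 4 σ bonds, giving a steric number of 4, so it is sp3.

C1 sp3, C2 sp3, C3 sp2, C4 sp2, C5 sp3, C6 sp2, C7 sp2, C8 sp3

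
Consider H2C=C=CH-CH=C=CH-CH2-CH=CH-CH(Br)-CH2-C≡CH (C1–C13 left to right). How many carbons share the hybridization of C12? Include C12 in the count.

C12 is sp (two π bonds).
C1: sp2
C2: sp ✓
C3: sp2
C4: sp2
C5: sp ✓
C6: sp2
C7: sp3
C8: sp2
C9: sp2
C10: sp3
C11: sp3
C12: sp ✓
C13: sp ✓
4 carbons are sp.

4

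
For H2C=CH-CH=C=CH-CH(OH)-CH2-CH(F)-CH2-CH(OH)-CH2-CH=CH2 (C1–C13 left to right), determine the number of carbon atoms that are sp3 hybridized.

6

C1: sp2
C2: sp2
C3: sp2
C4: sp
C5: sp2
C6: sp3 ✓
C7: sp3 ✓
C8: sp3 ✓
C9: sp3 ✓
C10: sp3 ✓
C11: sp3 ✓
C12: sp2
C13: sp2
C6, C7, C8, C9, C10, C11 → 6 sp3 carbons.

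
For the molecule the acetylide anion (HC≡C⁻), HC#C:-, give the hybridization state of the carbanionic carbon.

sp

One σ bond + one lone pair = steric number 2 → sp.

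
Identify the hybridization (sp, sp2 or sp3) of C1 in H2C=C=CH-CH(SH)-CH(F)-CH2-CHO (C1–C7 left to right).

C1 — 3 σ bonds, plus one π bond. Steric number 3, so sp2.

sp^2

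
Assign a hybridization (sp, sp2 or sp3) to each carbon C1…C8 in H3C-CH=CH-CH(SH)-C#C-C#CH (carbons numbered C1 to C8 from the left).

C1 sp3, C2 sp2, C3 sp2, C4 sp3, C5 sp, C6 sp, C7 sp, C8 sp

C1 — 4 σ bonds. Steric number 4, so sp3.
C2 (3 σ bonds, plus one π bond) has steric number 3: sp2.
C3 is sp2: 3 σ bonds, plus one π bond, 3 electron-density regions.
C4: 4 σ bonds — 4 electron domains, sp3.
C5 — 2 σ bonds, plus two π bonds. Steric number 2, so sp.
C6 has 2 σ bonds, plus two π bonds: steric number 2 → sp.
C7 (2 σ bonds, plus two π bonds) has steric number 2: sp.
C8: 2 σ bonds, plus two π bonds — 2 electron domains, sp.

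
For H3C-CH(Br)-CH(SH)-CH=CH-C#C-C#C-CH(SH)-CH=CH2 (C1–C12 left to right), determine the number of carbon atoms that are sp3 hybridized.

4

C1: sp3 ✓
C2: sp3 ✓
C3: sp3 ✓
C4: sp2
C5: sp2
C6: sp
C7: sp
C8: sp
C9: sp
C10: sp3 ✓
C11: sp2
C12: sp2
C1, C2, C3, C10 → 4 sp3 carbons.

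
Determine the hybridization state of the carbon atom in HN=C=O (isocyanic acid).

sp

The carbon atom — 2 σ bonds, plus two π bonds. Steric number 2, so sp.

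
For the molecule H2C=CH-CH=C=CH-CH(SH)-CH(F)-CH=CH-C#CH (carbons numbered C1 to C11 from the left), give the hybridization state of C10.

C10 carries 2 σ bonds, plus two π bonds, giving a steric number of 2, so it is sp.

sp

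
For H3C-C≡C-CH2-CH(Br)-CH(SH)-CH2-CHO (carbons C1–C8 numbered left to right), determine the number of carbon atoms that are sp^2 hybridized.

C1: sp3
C2: sp
C3: sp
C4: sp3
C5: sp3
C6: sp3
C7: sp3
C8: sp2 ✓
C8 → 1 sp2 carbon.

1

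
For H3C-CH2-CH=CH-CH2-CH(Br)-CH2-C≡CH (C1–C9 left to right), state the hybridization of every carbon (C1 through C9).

C1: 4 σ bonds; 4 regions of electron density → sp3.
C2: 4 σ bonds; 4 regions of electron density → sp3.
C3 is sp2: 3 σ bonds, plus one π bond, 3 electron-density regions.
C4 is sp2: 3 σ bonds, plus one π bond, 3 electron-density regions.
C5 — 4 σ bonds. Steric number 4, so sp3.
C6 — 4 σ bonds. Steric number 4, so sp3.
C7 is sp3: 4 σ bonds, 4 electron-density regions.
C8 has 2 σ bonds, plus two π bonds: steric number 2 → sp.
C9 — 2 σ bonds, plus two π bonds. Steric number 2, so sp.

C1 sp3, C2 sp3, C3 sp2, C4 sp2, C5 sp3, C6 sp3, C7 sp3, C8 sp, C9 sp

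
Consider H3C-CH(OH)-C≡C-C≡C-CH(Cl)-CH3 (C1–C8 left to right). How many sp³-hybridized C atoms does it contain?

4

C1: sp3 ✓
C2: sp3 ✓
C3: sp
C4: sp
C5: sp
C6: sp
C7: sp3 ✓
C8: sp3 ✓
C1, C2, C7, C8 → 4 sp3 carbons.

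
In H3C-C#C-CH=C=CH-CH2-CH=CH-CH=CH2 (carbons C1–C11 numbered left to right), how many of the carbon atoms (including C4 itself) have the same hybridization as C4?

6

C4 is sp2 (one π bond).
C1: sp3
C2: sp
C3: sp
C4: sp2 ✓
C5: sp
C6: sp2 ✓
C7: sp3
C8: sp2 ✓
C9: sp2 ✓
C10: sp2 ✓
C11: sp2 ✓
6 carbons are sp2.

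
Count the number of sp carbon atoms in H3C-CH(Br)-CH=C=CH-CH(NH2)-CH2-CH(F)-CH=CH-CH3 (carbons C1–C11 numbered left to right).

C1: sp3
C2: sp3
C3: sp2
C4: sp ✓
C5: sp2
C6: sp3
C7: sp3
C8: sp3
C9: sp2
C10: sp2
C11: sp3
C4 → 1 sp carbon.

1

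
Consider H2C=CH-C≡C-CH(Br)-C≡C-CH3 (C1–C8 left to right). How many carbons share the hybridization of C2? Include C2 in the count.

2

C2 is sp2 (one π bond).
C1: sp2 ✓
C2: sp2 ✓
C3: sp
C4: sp
C5: sp3
C6: sp
C7: sp
C8: sp3
2 carbons are sp2.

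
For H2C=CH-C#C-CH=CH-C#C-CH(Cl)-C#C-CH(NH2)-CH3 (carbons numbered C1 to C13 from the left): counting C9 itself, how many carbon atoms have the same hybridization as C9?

C9 is sp3 (only σ bonds).
C1: sp2
C2: sp2
C3: sp
C4: sp
C5: sp2
C6: sp2
C7: sp
C8: sp
C9: sp3 ✓
C10: sp
C11: sp
C12: sp3 ✓
C13: sp3 ✓
3 carbons are sp3.

3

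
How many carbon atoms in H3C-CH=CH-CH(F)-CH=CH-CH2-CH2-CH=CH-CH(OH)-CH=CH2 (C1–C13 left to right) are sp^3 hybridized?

5

C1: sp3 ✓
C2: sp2
C3: sp2
C4: sp3 ✓
C5: sp2
C6: sp2
C7: sp3 ✓
C8: sp3 ✓
C9: sp2
C10: sp2
C11: sp3 ✓
C12: sp2
C13: sp2
C1, C4, C7, C8, C11 → 5 sp3 carbons.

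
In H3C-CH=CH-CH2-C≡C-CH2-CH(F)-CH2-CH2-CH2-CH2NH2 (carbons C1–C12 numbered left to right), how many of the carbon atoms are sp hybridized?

2

C1: sp3
C2: sp2
C3: sp2
C4: sp3
C5: sp ✓
C6: sp ✓
C7: sp3
C8: sp3
C9: sp3
C10: sp3
C11: sp3
C12: sp3
C5, C6 → 2 sp carbons.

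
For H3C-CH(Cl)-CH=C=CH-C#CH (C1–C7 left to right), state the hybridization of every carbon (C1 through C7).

C1 sp3, C2 sp3, C3 sp2, C4 sp, C5 sp2, C6 sp, C7 sp

C1: 4 σ bonds — 4 electron domains, sp3.
C2 is sp3: 4 σ bonds, 4 electron-density regions.
C3 — 3 σ bonds, plus one π bond. Steric number 3, so sp2.
C4 carries 2 σ bonds, plus two π bonds, giving a steric number of 2, so it is sp.
C5 (3 σ bonds, plus one π bond) has steric number 3: sp2.
C6: 2 σ bonds, plus two π bonds; 2 regions of electron density → sp.
C7 carries 2 σ bonds, plus two π bonds, giving a steric number of 2, so it is sp.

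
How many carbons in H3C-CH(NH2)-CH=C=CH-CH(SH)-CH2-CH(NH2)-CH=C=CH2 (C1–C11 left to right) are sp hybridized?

2

C1: sp3
C2: sp3
C3: sp2
C4: sp ✓
C5: sp2
C6: sp3
C7: sp3
C8: sp3
C9: sp2
C10: sp ✓
C11: sp2
C4, C10 → 2 sp carbons.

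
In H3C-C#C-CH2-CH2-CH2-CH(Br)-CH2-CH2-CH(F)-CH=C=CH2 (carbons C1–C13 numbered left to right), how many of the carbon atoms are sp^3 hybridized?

8

C1: sp3 ✓
C2: sp
C3: sp
C4: sp3 ✓
C5: sp3 ✓
C6: sp3 ✓
C7: sp3 ✓
C8: sp3 ✓
C9: sp3 ✓
C10: sp3 ✓
C11: sp2
C12: sp
C13: sp2
C1, C4, C5, C6, C7, C8, C9, C10 → 8 sp3 carbons.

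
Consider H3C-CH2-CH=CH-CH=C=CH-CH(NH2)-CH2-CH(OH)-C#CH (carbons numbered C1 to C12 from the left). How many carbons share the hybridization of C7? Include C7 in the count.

4

C7 is sp2 (one π bond).
C1: sp3
C2: sp3
C3: sp2 ✓
C4: sp2 ✓
C5: sp2 ✓
C6: sp
C7: sp2 ✓
C8: sp3
C9: sp3
C10: sp3
C11: sp
C12: sp
4 carbons are sp2.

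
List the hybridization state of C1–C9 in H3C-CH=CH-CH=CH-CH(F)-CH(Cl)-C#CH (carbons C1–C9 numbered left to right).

C1 is sp3: 4 σ bonds, 4 electron-density regions.
C2 carries 3 σ bonds, plus one π bond, giving a steric number of 3, so it is sp2.
C3 (3 σ bonds, plus one π bond) has steric number 3: sp2.
C4 (3 σ bonds, plus one π bond) has steric number 3: sp2.
C5 has 3 σ bonds, plus one π bond: steric number 3 → sp2.
C6: 4 σ bonds; 4 regions of electron density → sp3.
C7: 4 σ bonds; 4 regions of electron density → sp3.
C8 (2 σ bonds, plus two π bonds) has steric number 2: sp.
C9 (2 σ bonds, plus two π bonds) has steric number 2: sp.

C1 sp3, C2 sp2, C3 sp2, C4 sp2, C5 sp2, C6 sp3, C7 sp3, C8 sp, C9 sp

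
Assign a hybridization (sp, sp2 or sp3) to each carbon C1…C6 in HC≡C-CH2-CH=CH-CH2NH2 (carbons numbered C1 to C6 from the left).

C1 sp, C2 sp, C3 sp3, C4 sp2, C5 sp2, C6 sp3

C1 — 2 σ bonds, plus two π bonds. Steric number 2, so sp.
C2: 2 σ bonds, plus two π bonds; 2 regions of electron density → sp.
C3 is sp3: 4 σ bonds, 4 electron-density regions.
C4 is sp2: 3 σ bonds, plus one π bond, 3 electron-density regions.
C5 carries 3 σ bonds, plus one π bond, giving a steric number of 3, so it is sp2.
C6 — 4 σ bonds. Steric number 4, so sp3.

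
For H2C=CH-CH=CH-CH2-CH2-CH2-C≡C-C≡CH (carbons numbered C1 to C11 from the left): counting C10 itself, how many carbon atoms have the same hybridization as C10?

C10 is sp (two π bonds).
C1: sp2
C2: sp2
C3: sp2
C4: sp2
C5: sp3
C6: sp3
C7: sp3
C8: sp ✓
C9: sp ✓
C10: sp ✓
C11: sp ✓
4 carbons are sp.

4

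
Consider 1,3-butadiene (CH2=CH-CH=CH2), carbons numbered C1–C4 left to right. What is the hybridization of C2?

sp²

C2: 3 σ bonds, plus one π bond — 3 electron domains, sp2.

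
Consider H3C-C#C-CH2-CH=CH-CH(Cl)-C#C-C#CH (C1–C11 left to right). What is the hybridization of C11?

sp

C11: 2 σ bonds, plus two π bonds — 2 electron domains, sp.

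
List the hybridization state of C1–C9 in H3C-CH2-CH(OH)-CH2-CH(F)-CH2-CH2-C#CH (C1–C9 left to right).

C1: 4 σ bonds; 4 regions of electron density → sp3.
C2 has 4 σ bonds: steric number 4 → sp3.
C3 carries 4 σ bonds, giving a steric number of 4, so it is sp3.
C4: 4 σ bonds; 4 regions of electron density → sp3.
C5 (4 σ bonds) has steric number 4: sp3.
C6 has 4 σ bonds: steric number 4 → sp3.
C7 — 4 σ bonds. Steric number 4, so sp3.
C8 is sp: 2 σ bonds, plus two π bonds, 2 electron-density regions.
C9 (2 σ bonds, plus two π bonds) has steric number 2: sp.

C1 sp3, C2 sp3, C3 sp3, C4 sp3, C5 sp3, C6 sp3, C7 sp3, C8 sp, C9 sp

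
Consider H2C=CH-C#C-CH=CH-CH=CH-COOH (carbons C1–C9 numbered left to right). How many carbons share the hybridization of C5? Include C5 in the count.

C5 is sp2 (one π bond).
C1: sp2 ✓
C2: sp2 ✓
C3: sp
C4: sp
C5: sp2 ✓
C6: sp2 ✓
C7: sp2 ✓
C8: sp2 ✓
C9: sp2 ✓
7 carbons are sp2.

7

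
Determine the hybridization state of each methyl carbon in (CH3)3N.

sp3

Each methyl carbon carries 4 σ bonds, giving a steric number of 4, so it is sp3.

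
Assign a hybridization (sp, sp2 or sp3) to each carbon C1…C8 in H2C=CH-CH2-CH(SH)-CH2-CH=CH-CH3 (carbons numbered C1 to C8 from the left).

C1 sp2, C2 sp2, C3 sp3, C4 sp3, C5 sp3, C6 sp2, C7 sp2, C8 sp3

C1 has 3 σ bonds, plus one π bond: steric number 3 → sp2.
C2: 3 σ bonds, plus one π bond; 3 regions of electron density → sp2.
C3 (4 σ bonds) has steric number 4: sp3.
C4 is sp3: 4 σ bonds, 4 electron-density regions.
C5 is sp3: 4 σ bonds, 4 electron-density regions.
C6: 3 σ bonds, plus one π bond — 3 electron domains, sp2.
C7 carries 3 σ bonds, plus one π bond, giving a steric number of 3, so it is sp2.
C8 (4 σ bonds) has steric number 4: sp3.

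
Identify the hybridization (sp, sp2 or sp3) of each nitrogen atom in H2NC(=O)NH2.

Both N lone pairs are conjugated with the C=O; planar sp2.

sp2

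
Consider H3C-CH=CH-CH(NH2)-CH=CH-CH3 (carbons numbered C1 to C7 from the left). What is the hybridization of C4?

C4 (4 σ bonds) has steric number 4: sp3.

sp³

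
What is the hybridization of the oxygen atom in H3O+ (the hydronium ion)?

Three σ bonds + one lone pair = steric number 4 → sp3.

sp3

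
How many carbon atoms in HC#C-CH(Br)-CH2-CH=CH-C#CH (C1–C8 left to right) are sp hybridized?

4

C1: sp ✓
C2: sp ✓
C3: sp3
C4: sp3
C5: sp2
C6: sp2
C7: sp ✓
C8: sp ✓
C1, C2, C7, C8 → 4 sp carbons.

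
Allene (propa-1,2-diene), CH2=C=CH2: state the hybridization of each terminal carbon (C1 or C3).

Each terminal carbon (C1 or C3): 3 σ bonds, plus one π bond; 3 regions of electron density → sp2.

sp2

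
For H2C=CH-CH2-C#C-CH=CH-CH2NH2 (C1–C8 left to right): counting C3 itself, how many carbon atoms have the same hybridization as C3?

2

C3 is sp3 (only σ bonds).
C1: sp2
C2: sp2
C3: sp3 ✓
C4: sp
C5: sp
C6: sp2
C7: sp2
C8: sp3 ✓
2 carbons are sp3.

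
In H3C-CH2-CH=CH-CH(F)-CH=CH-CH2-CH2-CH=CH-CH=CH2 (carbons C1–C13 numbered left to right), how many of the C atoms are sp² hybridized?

8

C1: sp3
C2: sp3
C3: sp2 ✓
C4: sp2 ✓
C5: sp3
C6: sp2 ✓
C7: sp2 ✓
C8: sp3
C9: sp3
C10: sp2 ✓
C11: sp2 ✓
C12: sp2 ✓
C13: sp2 ✓
C3, C4, C6, C7, C10, C11, C12, C13 → 8 sp2 carbons.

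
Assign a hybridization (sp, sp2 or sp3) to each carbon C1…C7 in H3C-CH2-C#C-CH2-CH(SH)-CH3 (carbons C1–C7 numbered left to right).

C1 has 4 σ bonds: steric number 4 → sp3.
C2 (4 σ bonds) has steric number 4: sp3.
C3 is sp: 2 σ bonds, plus two π bonds, 2 electron-density regions.
C4: 2 σ bonds, plus two π bonds — 2 electron domains, sp.
C5 is sp3: 4 σ bonds, 4 electron-density regions.
C6 (4 σ bonds) has steric number 4: sp3.
C7: 4 σ bonds — 4 electron domains, sp3.

C1 sp3, C2 sp3, C3 sp, C4 sp, C5 sp3, C6 sp3, C7 sp3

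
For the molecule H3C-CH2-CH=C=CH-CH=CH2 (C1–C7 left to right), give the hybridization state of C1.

sp3

C1 is sp3: 4 σ bonds, 4 electron-density regions.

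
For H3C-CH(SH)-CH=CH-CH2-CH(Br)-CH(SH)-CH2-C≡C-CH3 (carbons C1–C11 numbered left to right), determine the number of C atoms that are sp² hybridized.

C1: sp3
C2: sp3
C3: sp2 ✓
C4: sp2 ✓
C5: sp3
C6: sp3
C7: sp3
C8: sp3
C9: sp
C10: sp
C11: sp3
C3, C4 → 2 sp2 carbons.

2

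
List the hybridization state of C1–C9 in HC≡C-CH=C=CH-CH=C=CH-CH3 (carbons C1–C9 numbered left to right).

C1 — 2 σ bonds, plus two π bonds. Steric number 2, so sp.
C2: 2 σ bonds, plus two π bonds; 2 regions of electron density → sp.
C3: 3 σ bonds, plus one π bond; 3 regions of electron density → sp2.
C4 is sp: 2 σ bonds, plus two π bonds, 2 electron-density regions.
C5 is sp2: 3 σ bonds, plus one π bond, 3 electron-density regions.
C6 — 3 σ bonds, plus one π bond. Steric number 3, so sp2.
C7 (2 σ bonds, plus two π bonds) has steric number 2: sp.
C8: 3 σ bonds, plus one π bond; 3 regions of electron density → sp2.
C9 carries 4 σ bonds, giving a steric number of 4, so it is sp3.

C1 sp, C2 sp, C3 sp2, C4 sp, C5 sp2, C6 sp2, C7 sp, C8 sp2, C9 sp3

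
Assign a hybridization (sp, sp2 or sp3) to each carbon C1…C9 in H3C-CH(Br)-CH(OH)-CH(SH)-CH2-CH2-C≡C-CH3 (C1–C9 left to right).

C1 sp3, C2 sp3, C3 sp3, C4 sp3, C5 sp3, C6 sp3, C7 sp, C8 sp, C9 sp3

C1 is sp3: 4 σ bonds, 4 electron-density regions.
C2 — 4 σ bonds. Steric number 4, so sp3.
C3 (4 σ bonds) has steric number 4: sp3.
C4 (4 σ bonds) has steric number 4: sp3.
C5 carries 4 σ bonds, giving a steric number of 4, so it is sp3.
C6 carries 4 σ bonds, giving a steric number of 4, so it is sp3.
C7: 2 σ bonds, plus two π bonds; 2 regions of electron density → sp.
C8 — 2 σ bonds, plus two π bonds. Steric number 2, so sp.
C9 — 4 σ bonds. Steric number 4, so sp3.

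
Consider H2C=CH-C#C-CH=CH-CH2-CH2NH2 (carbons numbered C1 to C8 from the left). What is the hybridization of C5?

C5 — 3 σ bonds, plus one π bond. Steric number 3, so sp2.

sp^2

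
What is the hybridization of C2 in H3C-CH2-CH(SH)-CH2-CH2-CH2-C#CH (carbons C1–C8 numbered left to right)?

C2 is sp3: 4 σ bonds, 4 electron-density regions.

sp3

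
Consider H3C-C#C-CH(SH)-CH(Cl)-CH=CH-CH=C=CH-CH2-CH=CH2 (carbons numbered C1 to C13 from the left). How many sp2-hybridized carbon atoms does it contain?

6

C1: sp3
C2: sp
C3: sp
C4: sp3
C5: sp3
C6: sp2 ✓
C7: sp2 ✓
C8: sp2 ✓
C9: sp
C10: sp2 ✓
C11: sp3
C12: sp2 ✓
C13: sp2 ✓
C6, C7, C8, C10, C12, C13 → 6 sp2 carbons.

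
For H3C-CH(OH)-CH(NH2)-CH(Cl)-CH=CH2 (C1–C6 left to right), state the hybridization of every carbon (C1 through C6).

C1 sp3, C2 sp3, C3 sp3, C4 sp3, C5 sp2, C6 sp2

C1: 4 σ bonds; 4 regions of electron density → sp3.
C2 is sp3: 4 σ bonds, 4 electron-density regions.
C3 — 4 σ bonds. Steric number 4, so sp3.
C4 has 4 σ bonds: steric number 4 → sp3.
C5 (3 σ bonds, plus one π bond) has steric number 3: sp2.
C6 has 3 σ bonds, plus one π bond: steric number 3 → sp2.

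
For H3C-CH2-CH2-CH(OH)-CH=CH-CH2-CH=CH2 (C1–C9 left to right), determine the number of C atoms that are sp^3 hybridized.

5

C1: sp3 ✓
C2: sp3 ✓
C3: sp3 ✓
C4: sp3 ✓
C5: sp2
C6: sp2
C7: sp3 ✓
C8: sp2
C9: sp2
C1, C2, C3, C4, C7 → 5 sp3 carbons.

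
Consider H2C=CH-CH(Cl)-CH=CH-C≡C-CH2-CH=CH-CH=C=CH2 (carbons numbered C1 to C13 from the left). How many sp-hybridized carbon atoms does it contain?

C1: sp2
C2: sp2
C3: sp3
C4: sp2
C5: sp2
C6: sp ✓
C7: sp ✓
C8: sp3
C9: sp2
C10: sp2
C11: sp2
C12: sp ✓
C13: sp2
C6, C7, C12 → 3 sp carbons.

3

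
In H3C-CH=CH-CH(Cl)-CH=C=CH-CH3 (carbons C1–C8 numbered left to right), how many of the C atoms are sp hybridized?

C1: sp3
C2: sp2
C3: sp2
C4: sp3
C5: sp2
C6: sp ✓
C7: sp2
C8: sp3
C6 → 1 sp carbon.

1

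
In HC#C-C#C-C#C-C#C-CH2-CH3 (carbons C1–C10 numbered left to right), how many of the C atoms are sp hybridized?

8

C1: sp ✓
C2: sp ✓
C3: sp ✓
C4: sp ✓
C5: sp ✓
C6: sp ✓
C7: sp ✓
C8: sp ✓
C9: sp3
C10: sp3
C1, C2, C3, C4, C5, C6, C7, C8 → 8 sp carbons.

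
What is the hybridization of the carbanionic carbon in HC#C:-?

One σ bond + one lone pair = steric number 2 → sp.

sp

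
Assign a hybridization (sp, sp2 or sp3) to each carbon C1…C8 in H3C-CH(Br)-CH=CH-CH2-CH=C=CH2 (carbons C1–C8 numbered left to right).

C1 sp3, C2 sp3, C3 sp2, C4 sp2, C5 sp3, C6 sp2, C7 sp, C8 sp2

C1 has 4 σ bonds: steric number 4 → sp3.
C2: 4 σ bonds; 4 regions of electron density → sp3.
C3: 3 σ bonds, plus one π bond — 3 electron domains, sp2.
C4 has 3 σ bonds, plus one π bond: steric number 3 → sp2.
C5: 4 σ bonds — 4 electron domains, sp3.
C6 carries 3 σ bonds, plus one π bond, giving a steric number of 3, so it is sp2.
C7 is sp: 2 σ bonds, plus two π bonds, 2 electron-density regions.
C8: 3 σ bonds, plus one π bond — 3 electron domains, sp2.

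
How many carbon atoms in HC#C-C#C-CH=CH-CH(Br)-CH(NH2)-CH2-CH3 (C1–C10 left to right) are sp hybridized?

4

C1: sp ✓
C2: sp ✓
C3: sp ✓
C4: sp ✓
C5: sp2
C6: sp2
C7: sp3
C8: sp3
C9: sp3
C10: sp3
C1, C2, C3, C4 → 4 sp carbons.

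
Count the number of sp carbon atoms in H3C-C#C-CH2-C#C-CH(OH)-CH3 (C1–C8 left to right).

C1: sp3
C2: sp ✓
C3: sp ✓
C4: sp3
C5: sp ✓
C6: sp ✓
C7: sp3
C8: sp3
C2, C3, C5, C6 → 4 sp carbons.

4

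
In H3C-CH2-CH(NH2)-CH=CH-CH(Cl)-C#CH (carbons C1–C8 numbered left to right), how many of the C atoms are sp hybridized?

2

C1: sp3
C2: sp3
C3: sp3
C4: sp2
C5: sp2
C6: sp3
C7: sp ✓
C8: sp ✓
C7, C8 → 2 sp carbons.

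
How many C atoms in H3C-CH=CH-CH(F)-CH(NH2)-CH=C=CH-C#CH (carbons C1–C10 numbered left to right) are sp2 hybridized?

4

C1: sp3
C2: sp2 ✓
C3: sp2 ✓
C4: sp3
C5: sp3
C6: sp2 ✓
C7: sp
C8: sp2 ✓
C9: sp
C10: sp
C2, C3, C6, C8 → 4 sp2 carbons.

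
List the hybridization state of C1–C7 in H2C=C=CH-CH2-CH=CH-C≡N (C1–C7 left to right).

C1 — 3 σ bonds, plus one π bond. Steric number 3, so sp2.
C2 (2 σ bonds, plus two π bonds) has steric number 2: sp.
C3: 3 σ bonds, plus one π bond; 3 regions of electron density → sp2.
C4 is sp3: 4 σ bonds, 4 electron-density regions.
C5 (3 σ bonds, plus one π bond) has steric number 3: sp2.
C6 (3 σ bonds, plus one π bond) has steric number 3: sp2.
C7: 2 σ bonds, plus two π bonds — 2 electron domains, sp.

C1 sp2, C2 sp, C3 sp2, C4 sp3, C5 sp2, C6 sp2, C7 sp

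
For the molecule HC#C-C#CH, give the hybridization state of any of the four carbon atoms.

Every carbon is part of a C≡C triple bond: two σ regions → sp.

sp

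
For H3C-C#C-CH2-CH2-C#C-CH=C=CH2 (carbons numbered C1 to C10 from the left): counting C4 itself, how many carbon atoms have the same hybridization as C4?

C4 is sp3 (only σ bonds).
C1: sp3 ✓
C2: sp
C3: sp
C4: sp3 ✓
C5: sp3 ✓
C6: sp
C7: sp
C8: sp2
C9: sp
C10: sp2
3 carbons are sp3.

3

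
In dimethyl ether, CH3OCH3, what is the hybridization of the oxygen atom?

Two σ bonds + two lone pairs = steric number 4 → sp3.

sp3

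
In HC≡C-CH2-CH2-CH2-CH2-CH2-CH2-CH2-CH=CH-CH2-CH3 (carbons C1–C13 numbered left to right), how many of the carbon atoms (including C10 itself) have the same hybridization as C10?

2

C10 is sp2 (one π bond).
C1: sp
C2: sp
C3: sp3
C4: sp3
C5: sp3
C6: sp3
C7: sp3
C8: sp3
C9: sp3
C10: sp2 ✓
C11: sp2 ✓
C12: sp3
C13: sp3
2 carbons are sp2.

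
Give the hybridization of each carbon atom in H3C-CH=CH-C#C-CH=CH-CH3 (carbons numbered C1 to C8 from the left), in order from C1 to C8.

C1 sp3, C2 sp2, C3 sp2, C4 sp, C5 sp, C6 sp2, C7 sp2, C8 sp3

C1: 4 σ bonds; 4 regions of electron density → sp3.
C2 is sp2: 3 σ bonds, plus one π bond, 3 electron-density regions.
C3: 3 σ bonds, plus one π bond; 3 regions of electron density → sp2.
C4: 2 σ bonds, plus two π bonds — 2 electron domains, sp.
C5: 2 σ bonds, plus two π bonds — 2 electron domains, sp.
C6 is sp2: 3 σ bonds, plus one π bond, 3 electron-density regions.
C7 has 3 σ bonds, plus one π bond: steric number 3 → sp2.
C8 is sp3: 4 σ bonds, 4 electron-density regions.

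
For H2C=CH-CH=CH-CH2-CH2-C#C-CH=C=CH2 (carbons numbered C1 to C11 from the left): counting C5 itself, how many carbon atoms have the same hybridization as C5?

2

C5 is sp3 (only σ bonds).
C1: sp2
C2: sp2
C3: sp2
C4: sp2
C5: sp3 ✓
C6: sp3 ✓
C7: sp
C8: sp
C9: sp2
C10: sp
C11: sp2
2 carbons are sp3.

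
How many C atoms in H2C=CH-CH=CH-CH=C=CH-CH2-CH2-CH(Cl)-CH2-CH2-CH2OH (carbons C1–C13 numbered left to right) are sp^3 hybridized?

6

C1: sp2
C2: sp2
C3: sp2
C4: sp2
C5: sp2
C6: sp
C7: sp2
C8: sp3 ✓
C9: sp3 ✓
C10: sp3 ✓
C11: sp3 ✓
C12: sp3 ✓
C13: sp3 ✓
C8, C9, C10, C11, C12, C13 → 6 sp3 carbons.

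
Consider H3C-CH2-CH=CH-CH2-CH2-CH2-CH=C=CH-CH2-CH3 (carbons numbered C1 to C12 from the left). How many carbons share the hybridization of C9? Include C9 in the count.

1

C9 is sp (two π bonds).
C1: sp3
C2: sp3
C3: sp2
C4: sp2
C5: sp3
C6: sp3
C7: sp3
C8: sp2
C9: sp ✓
C10: sp2
C11: sp3
C12: sp3
1 carbon is sp.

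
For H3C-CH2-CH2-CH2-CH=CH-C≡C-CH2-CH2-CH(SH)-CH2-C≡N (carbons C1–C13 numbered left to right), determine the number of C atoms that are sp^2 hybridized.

C1: sp3
C2: sp3
C3: sp3
C4: sp3
C5: sp2 ✓
C6: sp2 ✓
C7: sp
C8: sp
C9: sp3
C10: sp3
C11: sp3
C12: sp3
C13: sp
C5, C6 → 2 sp2 carbons.

2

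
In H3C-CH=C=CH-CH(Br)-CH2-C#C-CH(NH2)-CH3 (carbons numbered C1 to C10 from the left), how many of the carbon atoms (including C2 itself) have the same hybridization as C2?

2

C2 is sp2 (one π bond).
C1: sp3
C2: sp2 ✓
C3: sp
C4: sp2 ✓
C5: sp3
C6: sp3
C7: sp
C8: sp
C9: sp3
C10: sp3
2 carbons are sp2.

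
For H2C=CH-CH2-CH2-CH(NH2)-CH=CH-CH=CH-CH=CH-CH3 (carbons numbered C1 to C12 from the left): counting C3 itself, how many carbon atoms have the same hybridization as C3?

4

C3 is sp3 (only σ bonds).
C1: sp2
C2: sp2
C3: sp3 ✓
C4: sp3 ✓
C5: sp3 ✓
C6: sp2
C7: sp2
C8: sp2
C9: sp2
C10: sp2
C11: sp2
C12: sp3 ✓
4 carbons are sp3.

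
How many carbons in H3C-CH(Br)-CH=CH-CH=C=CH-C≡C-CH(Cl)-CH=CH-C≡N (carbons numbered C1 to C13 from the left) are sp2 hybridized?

C1: sp3
C2: sp3
C3: sp2 ✓
C4: sp2 ✓
C5: sp2 ✓
C6: sp
C7: sp2 ✓
C8: sp
C9: sp
C10: sp3
C11: sp2 ✓
C12: sp2 ✓
C13: sp
C3, C4, C5, C7, C11, C12 → 6 sp2 carbons.

6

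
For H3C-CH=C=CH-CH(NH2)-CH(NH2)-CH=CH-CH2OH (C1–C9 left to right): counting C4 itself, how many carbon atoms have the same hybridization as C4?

4

C4 is sp2 (one π bond).
C1: sp3
C2: sp2 ✓
C3: sp
C4: sp2 ✓
C5: sp3
C6: sp3
C7: sp2 ✓
C8: sp2 ✓
C9: sp3
4 carbons are sp2.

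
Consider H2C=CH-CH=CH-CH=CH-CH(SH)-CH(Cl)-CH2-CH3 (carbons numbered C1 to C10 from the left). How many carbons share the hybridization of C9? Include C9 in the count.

C9 is sp3 (only σ bonds).
C1: sp2
C2: sp2
C3: sp2
C4: sp2
C5: sp2
C6: sp2
C7: sp3 ✓
C8: sp3 ✓
C9: sp3 ✓
C10: sp3 ✓
4 carbons are sp3.

4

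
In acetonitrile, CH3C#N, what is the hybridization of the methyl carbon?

The methyl carbon: 4 σ bonds — 4 electron domains, sp3.

sp³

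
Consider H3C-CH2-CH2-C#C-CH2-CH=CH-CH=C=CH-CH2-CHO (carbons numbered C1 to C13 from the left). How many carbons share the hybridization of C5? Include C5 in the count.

C5 is sp (two π bonds).
C1: sp3
C2: sp3
C3: sp3
C4: sp ✓
C5: sp ✓
C6: sp3
C7: sp2
C8: sp2
C9: sp2
C10: sp ✓
C11: sp2
C12: sp3
C13: sp2
3 carbons are sp.

3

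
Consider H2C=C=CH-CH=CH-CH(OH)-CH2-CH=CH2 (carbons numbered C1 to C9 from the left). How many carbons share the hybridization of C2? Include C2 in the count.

1

C2 is sp (two π bonds).
C1: sp2
C2: sp ✓
C3: sp2
C4: sp2
C5: sp2
C6: sp3
C7: sp3
C8: sp2
C9: sp2
1 carbon is sp.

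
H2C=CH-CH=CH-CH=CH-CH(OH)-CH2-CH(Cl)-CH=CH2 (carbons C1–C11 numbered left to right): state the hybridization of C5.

sp2

C5: 3 σ bonds, plus one π bond; 3 regions of electron density → sp2.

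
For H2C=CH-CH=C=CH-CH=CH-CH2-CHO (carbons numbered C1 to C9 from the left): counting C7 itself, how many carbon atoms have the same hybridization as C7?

7

C7 is sp2 (one π bond).
C1: sp2 ✓
C2: sp2 ✓
C3: sp2 ✓
C4: sp
C5: sp2 ✓
C6: sp2 ✓
C7: sp2 ✓
C8: sp3
C9: sp2 ✓
7 carbons are sp2.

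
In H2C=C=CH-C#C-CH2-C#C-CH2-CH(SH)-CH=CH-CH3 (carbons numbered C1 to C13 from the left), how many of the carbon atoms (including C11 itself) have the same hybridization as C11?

4

C11 is sp2 (one π bond).
C1: sp2 ✓
C2: sp
C3: sp2 ✓
C4: sp
C5: sp
C6: sp3
C7: sp
C8: sp
C9: sp3
C10: sp3
C11: sp2 ✓
C12: sp2 ✓
C13: sp3
4 carbons are sp2.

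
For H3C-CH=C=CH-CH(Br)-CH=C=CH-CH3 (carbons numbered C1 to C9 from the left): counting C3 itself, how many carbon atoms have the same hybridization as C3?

C3 is sp (two π bonds).
C1: sp3
C2: sp2
C3: sp ✓
C4: sp2
C5: sp3
C6: sp2
C7: sp ✓
C8: sp2
C9: sp3
2 carbons are sp.

2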